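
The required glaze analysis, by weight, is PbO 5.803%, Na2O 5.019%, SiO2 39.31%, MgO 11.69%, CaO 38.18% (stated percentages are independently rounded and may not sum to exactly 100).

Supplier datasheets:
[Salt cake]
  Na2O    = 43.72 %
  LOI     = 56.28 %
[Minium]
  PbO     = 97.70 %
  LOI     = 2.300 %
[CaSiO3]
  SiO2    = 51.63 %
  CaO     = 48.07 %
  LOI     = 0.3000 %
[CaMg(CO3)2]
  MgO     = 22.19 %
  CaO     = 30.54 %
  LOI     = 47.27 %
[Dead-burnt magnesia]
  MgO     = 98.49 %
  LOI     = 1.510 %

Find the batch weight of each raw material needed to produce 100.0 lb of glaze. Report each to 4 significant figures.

Working values are shown rounded off to 4 significant digits in the printout. The whole derivation keeps full float precision all the way through. Each reported figure is rounded once only — all derived quantities (totals, the yield, ignition loss, the five compositions, glass mass) are carried at exact precision from the weighed amounts at 100.0 lb of glass as quoted within problem or answer.
Oxide-by-oxide targets in 100.0 lb glaze:
  PbO: 5.803% × 100.0 = 5.803 lb
  Na2O: 5.019% × 100.0 = 5.019 lb
  SiO2: 39.31% × 100.0 = 39.31 lb
  MgO: 11.69% × 100.0 = 11.69 lb
  CaO: 38.18% × 100.0 = 38.18 lb
A balance pass over the oxides, from the weights as reported, for the quoted basis mass (every target is met by its sum inside rounding margins):
  PbO: 5.940·0.9770 = 5.803 lb (target 5.803 lb)
  Na2O: 11.48·0.4372 = 5.019 lb (target 5.019 lb)
  SiO2: 76.14·0.5163 = 39.31 lb (target 39.31 lb)
  MgO: 5.175·0.2219 + 10.70·0.9849 = 11.69 lb (target 11.69 lb)
  CaO: 76.14·0.4807 + 5.175·0.3054 = 38.18 lb (target 38.18 lb)
Auditing the glass mass value: net batch after ignition = 100.0 lb (targets for the oxides total 100.0 lb; with the basis standing at 100.0 lb — deltas are rounding alone).
Adding the batch up: Σ batch = 109.4 lb; ignition loss, Σ(batch × LOI) = 9.434 lb; yield = glass ÷ total batch = 91.38%.

Batch per 100.0 lb glaze:
  Salt cake: 11.48 lb
  Minium: 5.940 lb
  CaSiO3: 76.14 lb
  CaMg(CO3)2: 5.175 lb
  Dead-burnt magnesia: 10.70 lb
Total batch = 109.4 lb; LOI loss = 9.434 lb; yield = 91.38%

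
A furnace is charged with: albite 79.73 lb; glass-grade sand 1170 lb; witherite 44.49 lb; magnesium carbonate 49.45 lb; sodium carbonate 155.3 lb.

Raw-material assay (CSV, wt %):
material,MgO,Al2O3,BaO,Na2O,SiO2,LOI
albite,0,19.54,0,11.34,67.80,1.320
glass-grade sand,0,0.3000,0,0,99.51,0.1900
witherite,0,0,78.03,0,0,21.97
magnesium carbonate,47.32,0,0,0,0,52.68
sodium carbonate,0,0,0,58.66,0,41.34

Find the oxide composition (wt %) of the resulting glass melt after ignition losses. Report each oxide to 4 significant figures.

Glass mass = 1396 lb (batch 1499 − LOI 103.3).
Composition: MgO 1.677%, Al2O3 1.368%, BaO 2.487%, Na2O 7.175%, SiO2 87.29%

The intermediate values appear rounded to 4 significant figures in the working; all internal work maintains full precision at all times — each reported value receives exactly one rounding; all derived quantities are carried at full precision (the five compositions, the totals, net glass mass, yield, ignition loss) from the weighed amounts per 1396 lb of glass exactly as printed in the problem or answer text.
What the batch supplies per oxide:
  MgO: 49.45·0.4732 = 23.40 lb
  Al2O3: 79.73·0.1954 + 1170·0.003000 = 19.09 lb
  BaO: 44.49·0.7803 = 34.72 lb
  Na2O: 79.73·0.1134 + 155.3·0.5866 = 100.1 lb
  SiO2: 79.73·0.6780 + 1170·0.9951 = 1218 lb
LOI: 79.73·0.01320 + 1170·0.001900 + 44.49·0.2197 + 49.45·0.5268 + 155.3·0.4134 = 103.3 lb
Resulting glass, batch − LOI: 1499 − 103.3 = 1396 lb (the oxide masses sum to this)
percent by weight: oxide/glass ×100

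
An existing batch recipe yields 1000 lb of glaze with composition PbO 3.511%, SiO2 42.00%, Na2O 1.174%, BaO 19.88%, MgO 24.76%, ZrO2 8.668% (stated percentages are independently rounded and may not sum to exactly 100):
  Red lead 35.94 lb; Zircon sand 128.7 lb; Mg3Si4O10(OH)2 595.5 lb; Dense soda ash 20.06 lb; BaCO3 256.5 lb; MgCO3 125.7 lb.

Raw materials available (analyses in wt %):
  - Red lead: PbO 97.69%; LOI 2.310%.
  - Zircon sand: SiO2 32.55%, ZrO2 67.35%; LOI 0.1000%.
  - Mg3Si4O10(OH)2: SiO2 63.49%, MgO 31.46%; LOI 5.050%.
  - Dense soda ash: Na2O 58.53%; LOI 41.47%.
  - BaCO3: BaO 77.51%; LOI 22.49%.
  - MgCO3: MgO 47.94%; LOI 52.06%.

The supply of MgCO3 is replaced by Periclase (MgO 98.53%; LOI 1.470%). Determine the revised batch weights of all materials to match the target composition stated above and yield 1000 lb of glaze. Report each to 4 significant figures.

Revised batch per 1000 lb glaze:
  Red lead: 35.94 lb
  Zircon sand: 128.7 lb
  Mg3Si4O10(OH)2: 595.5 lb
  Dense soda ash: 20.06 lb
  BaCO3: 256.5 lb
  Periclase: 61.14 lb
Total batch = 1098 lb; LOI loss = 97.94 lb

Mid-chain values are displayed rounded to 4 significant figures at each printed step. The working math maintains exact precision through every step. Every reported result is rounded exactly once; derived quantities (the yield, totals, six oxide percentages, net glass mass, LOI) are carried in full float precision using the weight values for 1000 lb of glass precisely as stated by problem or answer.
The oxide mass targets at 1000 lb glaze:
  PbO: 3.511% × 1000 = 35.11 lb
  SiO2: 42.00% × 1000 = 420.0 lb
  Na2O: 1.174% × 1000 = 11.74 lb
  BaO: 19.88% × 1000 = 198.8 lb
  MgO: 24.76% × 1000 = 247.6 lb
  ZrO2: 8.668% × 1000 = 86.68 lb
Balance tally, oxide-wise, given the weights on record, against the basis in use (summed amounts equal target values once rounding is allowed for):
  PbO: 35.94·0.9769 = 35.11 lb (target 35.11 lb)
  SiO2: 128.7·0.3255 + 595.5·0.6349 = 420.0 lb (target 420.0 lb)
  Na2O: 20.06·0.5853 = 11.74 lb (target 11.74 lb)
  BaO: 256.5·0.7751 = 198.8 lb (target 198.8 lb)
  MgO: 595.5·0.3146 + 61.14·0.9853 = 247.6 lb (target 247.6 lb)
  ZrO2: 128.7·0.6735 = 86.68 lb (target 86.68 lb)
Glass mass check: batch total minus LOI = 999.9 lb (summing oxide targets gives 999.9 lb; against the stated basis, 1000 lb — rounding explains the deltas).
Batch grand total — Σ batch = 1098 lb; loss to ignition Σ batch·LOI = 97.94 lb; yield, glass over the total, = 91.08%.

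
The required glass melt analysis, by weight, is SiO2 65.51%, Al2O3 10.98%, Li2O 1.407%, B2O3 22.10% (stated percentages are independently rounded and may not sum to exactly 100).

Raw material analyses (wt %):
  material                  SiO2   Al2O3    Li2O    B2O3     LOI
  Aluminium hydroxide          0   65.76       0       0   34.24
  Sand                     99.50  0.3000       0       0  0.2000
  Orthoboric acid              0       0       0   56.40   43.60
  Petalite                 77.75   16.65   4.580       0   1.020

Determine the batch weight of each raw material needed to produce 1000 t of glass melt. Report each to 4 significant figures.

In-progress results are shown, rounded to 4 significant figures, as written; the whole derivation runs at full float precision throughout; each reported result undergoes a single rounding; the derived quantities, which include ignition loss, net glass mass, yield, four oxide percentages, the totals, are carried in exact precision, as they appear in the question or the answer, starting from the weights for 1000 t of glass.
The oxide mass targets at 1000 t glass melt:
  SiO2: 65.51% × 1000 = 655.1 t
  Al2O3: 10.98% × 1000 = 109.8 t
  Li2O: 1.407% × 1000 = 14.07 t
  B2O3: 22.10% × 1000 = 221.0 t
A balance pass over the oxides, working from each reported weight, under the basis named above (sum by sum, the targets are met modulo rounding of the values):
  SiO2: 418.3·0.9950 + 307.2·0.7775 = 655.1 t (target 655.1 t)
  Al2O3: 87.28·0.6576 + 418.3·0.003000 + 307.2·0.1665 = 109.8 t (target 109.8 t)
  Li2O: 307.2·0.04580 = 14.07 t (target 14.07 t)
  B2O3: 391.8·0.5640 = 221.0 t (target 221.0 t)
Consistency of the glass mass: total batch − LOI = 999.9 t (summing oxide targets gives 1000 t; against the stated basis, 1000 t — differing by rounding only).
Batch total: Σ batch = 1205 t; loss to ignition Σ batch·LOI = 204.7 t; the yield ratio, glass ÷ batch: 83.01%.

Batch per 1000 t glass melt:
  Aluminium hydroxide: 87.28 t
  Sand: 418.3 t
  Orthoboric acid: 391.8 t
  Petalite: 307.2 t
Total batch = 1205 t; LOI loss = 204.7 t; yield = 83.01%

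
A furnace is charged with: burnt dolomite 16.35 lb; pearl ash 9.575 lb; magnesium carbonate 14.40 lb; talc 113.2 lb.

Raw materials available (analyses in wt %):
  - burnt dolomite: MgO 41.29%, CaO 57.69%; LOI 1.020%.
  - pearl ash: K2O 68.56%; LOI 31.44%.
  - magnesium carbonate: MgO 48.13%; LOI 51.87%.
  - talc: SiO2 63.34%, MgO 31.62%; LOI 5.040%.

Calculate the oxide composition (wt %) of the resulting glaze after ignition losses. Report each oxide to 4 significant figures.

Glass mass = 137.2 lb (batch 153.5 − LOI 16.35).
Composition: SiO2 52.27%, K2O 4.786%, MgO 36.07%, CaO 6.876%

All arithmetic runs at full precision through the solve. Working values are displayed, with 4-significant-figure rounding, alongside each step. Exactly one rounding lands on every reported number; the derived quantities (the totals, the four compositions, glass mass, the yield, LOI) are re-derived in exact precision from the weighed amounts at 137.2 lb of glass as they appear in question or answer.
Mass of each oxide from the mix:
  SiO2: 113.2·0.6334 = 71.70 lb
  K2O: 9.575·0.6856 = 6.565 lb
  MgO: 16.35·0.4129 + 14.40·0.4813 + 113.2·0.3162 = 49.48 lb
  CaO: 16.35·0.5769 = 9.432 lb
LOI: 16.35·0.01020 + 9.575·0.3144 + 14.40·0.5187 + 113.2·0.05040 = 16.35 lb
The glass mass, total less LOI, = 153.5 − 16.35 = 137.2 lb (consistent with Σ oxide mass)
each oxide over glass, ×100, is wt %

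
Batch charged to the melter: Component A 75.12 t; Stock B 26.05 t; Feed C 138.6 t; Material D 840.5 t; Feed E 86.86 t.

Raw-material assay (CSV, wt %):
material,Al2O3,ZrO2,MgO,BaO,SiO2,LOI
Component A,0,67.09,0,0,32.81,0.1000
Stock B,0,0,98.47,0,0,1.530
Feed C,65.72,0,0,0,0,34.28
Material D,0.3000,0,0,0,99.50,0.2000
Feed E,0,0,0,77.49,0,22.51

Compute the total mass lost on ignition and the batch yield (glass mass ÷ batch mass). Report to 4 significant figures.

LOI loss = 69.22 t; glass = 1098 t; yield = 94.07%

Every computation maintains full float precision in every operation — working values are shown with 4-significant-digit rounding as written; exactly one rounding lands on every reported result — the derived quantities (the yield, five oxide percentages, totals, LOI, net glass mass) are rebuilt at full float precision starting from the weights on 1098 t of glass, as quoted within the problem or the answer.
Ignition loss by material:
  Component A: 75.12 × 0.001000 = 0.07512 t
  Stock B: 26.05 × 0.01530 = 0.3986 t
  Feed C: 138.6 × 0.3428 = 47.51 t
  Material D: 840.5 × 0.002000 = 1.681 t
  Feed E: 86.86 × 0.2251 = 19.55 t
Total LOI = 69.22 t
Glass = batch − LOI = 1167 − 69.22 = 1098 t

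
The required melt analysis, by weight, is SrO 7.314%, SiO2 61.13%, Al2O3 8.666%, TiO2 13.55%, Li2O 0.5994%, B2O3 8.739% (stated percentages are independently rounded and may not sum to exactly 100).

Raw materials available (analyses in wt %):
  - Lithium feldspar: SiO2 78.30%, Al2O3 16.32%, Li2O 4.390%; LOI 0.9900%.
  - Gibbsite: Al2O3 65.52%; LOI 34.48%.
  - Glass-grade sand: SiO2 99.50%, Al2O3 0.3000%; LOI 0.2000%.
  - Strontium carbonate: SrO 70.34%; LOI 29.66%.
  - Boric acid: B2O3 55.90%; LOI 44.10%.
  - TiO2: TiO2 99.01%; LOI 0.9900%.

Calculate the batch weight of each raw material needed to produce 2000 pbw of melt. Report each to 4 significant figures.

Batch per 2000 pbw melt:
  Lithium feldspar: 273.1 pbw
  Gibbsite: 191.9 pbw
  Glass-grade sand: 1014 pbw
  Strontium carbonate: 208.0 pbw
  Boric acid: 312.7 pbw
  TiO2: 273.7 pbw
Total batch = 2273 pbw; LOI loss = 273.2 pbw; yield = 87.98%

Values along the way are rounded to four significant digits wherever printed — each numeric step maintains full float precision throughout; exactly one rounding is applied to every reported figure. The derived quantities are re-derived starting from the weights at 2000 pbw of glass in exact precision (LOI, totals, the yield, net glass mass, the six compositions), exactly as shown in the problem or answer text.
Target masses of each oxide per 2000 pbw melt:
  SrO: 7.314% × 2000 = 146.3 pbw
  SiO2: 61.13% × 2000 = 1223 pbw
  Al2O3: 8.666% × 2000 = 173.3 pbw
  TiO2: 13.55% × 2000 = 271.0 pbw
  Li2O: 0.5994% × 2000 = 11.99 pbw
  B2O3: 8.739% × 2000 = 174.8 pbw
A balance pass over the oxides, on the weights just shown, at the basis given (sum by sum, the targets are met exact up to rounding of places):
  SrO: 208.0·0.7034 = 146.3 pbw (target 146.3 pbw)
  SiO2: 273.1·0.7830 + 1014·0.9950 = 1223 pbw (target 1223 pbw)
  Al2O3: 273.1·0.1632 + 191.9·0.6552 + 1014·0.003000 = 173.3 pbw (target 173.3 pbw)
  TiO2: 273.7·0.9901 = 271.0 pbw (target 271.0 pbw)
  Li2O: 273.1·0.04390 = 11.99 pbw (target 11.99 pbw)
  B2O3: 312.7·0.5590 = 174.8 pbw (target 174.8 pbw)
Consistency of the glass mass: batch Σ − ignition loss = 2000 pbw (the targets, summed, come to 2000 pbw; basis as stated: 2000 pbw — any gap is answer rounding).
Batch grand total — Σ batch = 2273 pbw; loss to ignition Σ batch·LOI = 273.2 pbw; as yield: glass ÷ batch → 87.98%.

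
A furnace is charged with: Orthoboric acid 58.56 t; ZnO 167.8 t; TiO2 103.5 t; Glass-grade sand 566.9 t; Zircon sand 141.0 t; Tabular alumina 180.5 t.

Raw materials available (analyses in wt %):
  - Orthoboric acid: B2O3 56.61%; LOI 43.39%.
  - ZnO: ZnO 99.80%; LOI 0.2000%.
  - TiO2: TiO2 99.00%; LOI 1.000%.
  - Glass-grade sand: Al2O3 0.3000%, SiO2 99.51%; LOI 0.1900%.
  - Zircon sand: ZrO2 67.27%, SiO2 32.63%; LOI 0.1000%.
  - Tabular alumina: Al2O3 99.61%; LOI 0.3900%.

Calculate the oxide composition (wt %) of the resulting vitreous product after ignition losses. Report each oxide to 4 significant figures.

Glass mass = 1190 t (batch 1218 − LOI 28.70).
Composition: ZnO 14.08%, Al2O3 15.26%, ZrO2 7.974%, B2O3 2.787%, SiO2 51.29%, TiO2 8.614%

All arithmetic runs at full precision through every step. Intermediates appear rounded to four significant digits in the working — every reported number is rounded once only — derived quantities, which include glass mass, the six compositions, yield, LOI, totals, are re-derived in exact precision, exactly as printed in question or answer, from the weighed amounts for 1190 t of glass.
Oxide-by-oxide delivered mass:
  ZnO: 167.8·0.9980 = 167.5 t
  Al2O3: 566.9·0.003000 + 180.5·0.9961 = 181.5 t
  ZrO2: 141.0·0.6727 = 94.85 t
  B2O3: 58.56·0.5661 = 33.15 t
  SiO2: 566.9·0.9951 + 141.0·0.3263 = 610.1 t
  TiO2: 103.5·0.9900 = 102.5 t
LOI: 58.56·0.4339 + 167.8·0.002000 + 103.5·0.01000 + 566.9·0.001900 + 141.0·0.001000 + 180.5·0.003900 = 28.70 t
Resulting glass, batch − LOI: 1218 − 28.70 = 1190 t (matching Σ of the oxides)
oxide / glass × 100 gives the wt %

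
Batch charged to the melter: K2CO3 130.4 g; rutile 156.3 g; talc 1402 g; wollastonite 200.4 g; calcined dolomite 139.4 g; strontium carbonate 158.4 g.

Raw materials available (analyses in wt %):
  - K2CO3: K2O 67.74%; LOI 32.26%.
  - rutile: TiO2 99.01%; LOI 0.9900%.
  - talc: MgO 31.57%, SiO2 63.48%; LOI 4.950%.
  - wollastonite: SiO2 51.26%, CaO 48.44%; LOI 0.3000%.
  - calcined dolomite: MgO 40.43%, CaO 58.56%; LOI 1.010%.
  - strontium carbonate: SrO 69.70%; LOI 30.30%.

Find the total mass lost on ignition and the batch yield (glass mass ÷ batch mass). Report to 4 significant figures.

Full float precision is held in every operation — values along the way are printed, rounded to four significant digits, across the worked steps. Each reported value takes exactly one rounding — the derived quantities (totals, six oxide percentages, LOI, the yield, net glass mass) are computed in full float precision from the batch weights per 2024 g of glass as written in the problem or the answer.
LOI of each material in turn:
  K2CO3: 130.4 × 0.3226 = 42.07 g
  rutile: 156.3 × 0.009900 = 1.547 g
  talc: 1402 × 0.04950 = 69.40 g
  wollastonite: 200.4 × 0.003000 = 0.6012 g
  calcined dolomite: 139.4 × 0.01010 = 1.408 g
  strontium carbonate: 158.4 × 0.3030 = 48.00 g
Total LOI = 163.0 g
Glass = batch − LOI = 2187 − 163.0 = 2024 g

LOI loss = 163.0 g; glass = 2024 g; yield = 92.55%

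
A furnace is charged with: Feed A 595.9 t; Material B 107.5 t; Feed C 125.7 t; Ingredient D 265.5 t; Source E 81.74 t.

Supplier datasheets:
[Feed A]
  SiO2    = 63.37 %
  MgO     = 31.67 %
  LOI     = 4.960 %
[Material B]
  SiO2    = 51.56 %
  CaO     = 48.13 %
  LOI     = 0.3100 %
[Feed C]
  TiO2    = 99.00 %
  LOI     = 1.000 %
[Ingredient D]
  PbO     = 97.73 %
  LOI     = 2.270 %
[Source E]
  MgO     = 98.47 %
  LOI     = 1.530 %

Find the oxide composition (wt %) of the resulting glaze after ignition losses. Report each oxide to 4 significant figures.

Glass mass = 1138 t (batch 1176 − LOI 38.42).
Composition: SiO2 38.06%, MgO 23.66%, PbO 22.80%, CaO 4.547%, TiO2 10.94%

In-progress results appear (rounded to four significant digits) in the working — full float precision is held at every stage; each reported result is rounded just once — the derived quantities, which include the totals, yield, the five compositions, net glass mass, ignition loss, are re-derived in exact precision, as set out in the problem or answer text, from the weighed amounts at 1138 t of glass.
What the batch supplies per oxide:
  SiO2: 595.9·0.6337 + 107.5·0.5156 = 433.0 t
  MgO: 595.9·0.3167 + 81.74·0.9847 = 269.2 t
  PbO: 265.5·0.9773 = 259.5 t
  CaO: 107.5·0.4813 = 51.74 t
  TiO2: 125.7·0.9900 = 124.4 t
LOI: 595.9·0.04960 + 107.5·0.003100 + 125.7·0.01000 + 265.5·0.02270 + 81.74·0.01530 = 38.42 t
Glass = total batch minus LOI = 1176 − 38.42 = 1138 t (the oxide masses sum to this)
oxide / glass × 100 gives the wt %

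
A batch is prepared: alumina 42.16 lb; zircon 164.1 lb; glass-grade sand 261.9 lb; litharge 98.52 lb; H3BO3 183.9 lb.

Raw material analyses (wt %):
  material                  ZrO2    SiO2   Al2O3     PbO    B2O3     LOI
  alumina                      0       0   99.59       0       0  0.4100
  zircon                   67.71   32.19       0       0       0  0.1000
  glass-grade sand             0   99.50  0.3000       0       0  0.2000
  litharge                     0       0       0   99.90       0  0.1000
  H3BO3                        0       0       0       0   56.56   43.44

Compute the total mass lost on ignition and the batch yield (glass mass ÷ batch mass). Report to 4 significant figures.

All arithmetic maintains full precision in every operation. Rounding to 4 significant figures extends to every in-between result as printed — a single rounding produces every reported result; the derived quantities, which include yield, glass mass, LOI, the totals, the five compositions, are rebuilt in full precision, as they appear in either problem or answer, from the batch weights for 669.7 lb of glass.
Each material's LOI contribution:
  alumina: 42.16 × 0.004100 = 0.1729 lb
  zircon: 164.1 × 0.001000 = 0.1641 lb
  glass-grade sand: 261.9 × 0.002000 = 0.5238 lb
  litharge: 98.52 × 0.001000 = 0.09852 lb
  H3BO3: 183.9 × 0.4344 = 79.89 lb
Total LOI = 80.85 lb
Glass = batch − LOI = 750.6 − 80.85 = 669.7 lb

LOI loss = 80.85 lb; glass = 669.7 lb; yield = 89.23%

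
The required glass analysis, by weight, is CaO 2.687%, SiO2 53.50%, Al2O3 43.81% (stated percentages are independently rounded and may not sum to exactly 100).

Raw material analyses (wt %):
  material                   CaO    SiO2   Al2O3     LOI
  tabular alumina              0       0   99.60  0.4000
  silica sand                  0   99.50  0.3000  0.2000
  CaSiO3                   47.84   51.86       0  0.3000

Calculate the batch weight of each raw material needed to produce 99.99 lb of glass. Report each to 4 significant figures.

Rounding to 4 significant digits extends to every mid-chain value as displayed. Each numeric step runs at full precision from first step to last. Every reported figure takes a single rounding. Derived quantities, including totals, yield, net glass mass, ignition loss, three oxide percentages, are rebuilt starting from the weights per 99.99 lb of glass in full precision, as given in either problem or answer.
Oxide-by-oxide targets in 99.99 lb glass:
  CaO: 2.687% × 99.99 = 2.687 lb
  SiO2: 53.50% × 99.99 = 53.49 lb
  Al2O3: 43.81% × 99.99 = 43.81 lb
Balance tally, oxide-wise, given the weights on record, relative to the basis at hand (sum by sum, the targets are met once rounding is allowed for):
  CaO: 5.616·0.4784 = 2.687 lb (target 2.687 lb)
  SiO2: 50.84·0.9950 + 5.616·0.5186 = 53.50 lb (target 53.49 lb)
  Al2O3: 43.83·0.9960 + 50.84·0.003000 = 43.81 lb (target 43.81 lb)
Glass-mass closure: net batch after ignition = 99.99 lb (summing oxide targets gives 99.99 lb; versus the stated basis of 99.99 lb — rounding explains the deltas).
Summing the batch: Σ batch = 100.3 lb; loss to ignition Σ batch·LOI = 0.2938 lb; yield, glass over the total, = 99.71%.

Batch per 99.99 lb glass:
  tabular alumina: 43.83 lb
  silica sand: 50.84 lb
  CaSiO3: 5.616 lb
Total batch = 100.3 lb; LOI loss = 0.2938 lb; yield = 99.71%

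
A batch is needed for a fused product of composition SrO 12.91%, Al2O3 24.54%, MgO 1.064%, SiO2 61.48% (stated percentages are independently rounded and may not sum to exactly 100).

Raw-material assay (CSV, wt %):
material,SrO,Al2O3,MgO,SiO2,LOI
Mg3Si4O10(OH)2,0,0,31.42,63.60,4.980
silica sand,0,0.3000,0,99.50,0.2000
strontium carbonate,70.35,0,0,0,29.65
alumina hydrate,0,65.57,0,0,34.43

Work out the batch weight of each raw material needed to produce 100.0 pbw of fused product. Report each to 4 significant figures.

The intermediate values are shown with 4-significant-figure rounding within the worked lines; all internal work maintains full precision through every step; each reported figure receives exactly one rounding. The derived quantities (yield, the totals, ignition loss, net glass mass, the four compositions) are recomputed at full precision starting from the weights on 100.0 pbw of glass as written in either problem or answer.
The oxide mass targets at 100.0 pbw fused product:
  SrO: 12.91% × 100.0 = 12.91 pbw
  Al2O3: 24.54% × 100.0 = 24.54 pbw
  MgO: 1.064% × 100.0 = 1.064 pbw
  SiO2: 61.48% × 100.0 = 61.48 pbw
Sums-versus-targets review applying the batch weights above, against the basis in use (summed amounts equal target values modulo rounding of the values):
  SrO: 18.35·0.7035 = 12.91 pbw (target 12.91 pbw)
  Al2O3: 59.62·0.003000 + 37.15·0.6557 = 24.54 pbw (target 24.54 pbw)
  MgO: 3.386·0.3142 = 1.064 pbw (target 1.064 pbw)
  SiO2: 3.386·0.6360 + 59.62·0.9950 = 61.48 pbw (target 61.48 pbw)
Glass mass check: Σ batch − LOI loss = 99.99 pbw (oxide target masses add up to 99.99 pbw; the stated basis being 100.0 pbw — a pure rounding effect).
Summing the batch: Σ batch = 118.5 pbw; loss to ignition Σ batch·LOI = 18.52 pbw; yield = glass ÷ total batch = 84.37%.

Batch per 100.0 pbw fused product:
  Mg3Si4O10(OH)2: 3.386 pbw
  silica sand: 59.62 pbw
  strontium carbonate: 18.35 pbw
  alumina hydrate: 37.15 pbw
Total batch = 118.5 pbw; LOI loss = 18.52 pbw; yield = 84.37%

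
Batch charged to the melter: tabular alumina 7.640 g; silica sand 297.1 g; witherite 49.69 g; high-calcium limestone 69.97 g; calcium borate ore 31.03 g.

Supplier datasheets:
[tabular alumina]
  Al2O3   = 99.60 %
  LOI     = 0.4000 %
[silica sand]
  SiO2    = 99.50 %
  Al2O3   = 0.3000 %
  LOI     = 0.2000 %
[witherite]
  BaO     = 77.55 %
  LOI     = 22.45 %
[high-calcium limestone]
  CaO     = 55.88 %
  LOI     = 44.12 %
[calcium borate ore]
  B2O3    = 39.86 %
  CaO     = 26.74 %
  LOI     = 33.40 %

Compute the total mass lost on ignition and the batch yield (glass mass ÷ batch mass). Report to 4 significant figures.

All internal work keeps full precision at all times; values along the way are displayed rounded off to 4 significant figures within the worked lines — each reported number includes exactly one rounding. Derived quantities are rebuilt from the batch weights on 402.4 g of glass in full float precision (ignition loss, the five compositions, net glass mass, totals, the yield) as quoted within either problem or answer.
Per-material ignition loss:
  tabular alumina: 7.640 × 0.004000 = 0.03056 g
  silica sand: 297.1 × 0.002000 = 0.5942 g
  witherite: 49.69 × 0.2245 = 11.16 g
  high-calcium limestone: 69.97 × 0.4412 = 30.87 g
  calcium borate ore: 31.03 × 0.3340 = 10.36 g
Total LOI = 53.01 g
Glass = batch − LOI = 455.4 − 53.01 = 402.4 g

LOI loss = 53.01 g; glass = 402.4 g; yield = 88.36%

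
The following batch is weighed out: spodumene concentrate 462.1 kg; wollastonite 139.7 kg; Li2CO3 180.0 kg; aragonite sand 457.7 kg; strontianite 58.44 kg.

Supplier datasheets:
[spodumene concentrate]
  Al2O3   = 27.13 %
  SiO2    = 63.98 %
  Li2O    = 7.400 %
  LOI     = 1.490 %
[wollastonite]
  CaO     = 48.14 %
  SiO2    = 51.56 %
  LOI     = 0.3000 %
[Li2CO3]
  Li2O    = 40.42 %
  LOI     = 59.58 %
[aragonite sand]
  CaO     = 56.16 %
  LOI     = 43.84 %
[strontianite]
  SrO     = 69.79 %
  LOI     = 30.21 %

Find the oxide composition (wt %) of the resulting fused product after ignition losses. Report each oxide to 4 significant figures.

Glass mass = 965.1 kg (batch 1298 − LOI 332.9).
Composition: CaO 33.60%, SrO 4.226%, Al2O3 12.99%, SiO2 38.10%, Li2O 11.08%

Every computation maintains full float precision at each step; the intermediate values are shown rounded to 4 significant figures across the worked steps; every reported number receives exactly one rounding. Derived quantities are re-derived from the batch weights for 965.1 kg of glass in exact precision (the yield, the five compositions, totals, glass mass, ignition loss), as set out in either problem or answer.
Oxide masses out of the charge:
  CaO: 139.7·0.4814 + 457.7·0.5616 = 324.3 kg
  SrO: 58.44·0.6979 = 40.79 kg
  Al2O3: 462.1·0.2713 = 125.4 kg
  SiO2: 462.1·0.6398 + 139.7·0.5156 = 367.7 kg
  Li2O: 462.1·0.07400 + 180.0·0.4042 = 107.0 kg
LOI: 462.1·0.01490 + 139.7·0.003000 + 180.0·0.5958 + 457.7·0.4384 + 58.44·0.3021 = 332.9 kg
Net of LOI, the glass mass = 1298 − 332.9 = 965.1 kg (= Σ oxide masses)
each oxide over glass, ×100, is wt %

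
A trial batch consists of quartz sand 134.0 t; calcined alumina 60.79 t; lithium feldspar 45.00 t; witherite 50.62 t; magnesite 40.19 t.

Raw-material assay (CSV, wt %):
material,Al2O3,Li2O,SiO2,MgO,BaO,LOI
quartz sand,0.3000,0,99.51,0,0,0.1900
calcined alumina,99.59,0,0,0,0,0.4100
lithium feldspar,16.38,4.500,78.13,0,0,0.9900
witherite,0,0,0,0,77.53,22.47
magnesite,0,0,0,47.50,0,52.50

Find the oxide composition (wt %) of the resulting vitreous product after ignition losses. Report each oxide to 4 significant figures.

In-progress results are displayed, rounded to four significant digits, within the worked lines; each numeric step maintains exact precision at each step. Exactly one rounding goes into every reported number. All derived quantities are rebuilt starting from the weights on 297.2 t of glass at full float precision (the five compositions, net glass mass, ignition loss, yield, the totals), as they appear in problem or answer.
Oxide-by-oxide delivered mass:
  Al2O3: 134.0·0.003000 + 60.79·0.9959 + 45.00·0.1638 = 68.31 t
  Li2O: 45.00·0.04500 = 2.025 t
  SiO2: 134.0·0.9951 + 45.00·0.7813 = 168.5 t
  MgO: 40.19·0.4750 = 19.09 t
  BaO: 50.62·0.7753 = 39.25 t
LOI: 134.0·0.001900 + 60.79·0.004100 + 45.00·0.009900 + 50.62·0.2247 + 40.19·0.5250 = 33.42 t
Glass = total batch minus LOI = 330.6 − 33.42 = 297.2 t (the oxide masses sum to this)
wt % = 100 × oxide mass / glass mass

Glass mass = 297.2 t (batch 330.6 − LOI 33.42).
Composition: Al2O3 22.99%, Li2O 0.6814%, SiO2 56.70%, MgO 6.424%, BaO 13.21%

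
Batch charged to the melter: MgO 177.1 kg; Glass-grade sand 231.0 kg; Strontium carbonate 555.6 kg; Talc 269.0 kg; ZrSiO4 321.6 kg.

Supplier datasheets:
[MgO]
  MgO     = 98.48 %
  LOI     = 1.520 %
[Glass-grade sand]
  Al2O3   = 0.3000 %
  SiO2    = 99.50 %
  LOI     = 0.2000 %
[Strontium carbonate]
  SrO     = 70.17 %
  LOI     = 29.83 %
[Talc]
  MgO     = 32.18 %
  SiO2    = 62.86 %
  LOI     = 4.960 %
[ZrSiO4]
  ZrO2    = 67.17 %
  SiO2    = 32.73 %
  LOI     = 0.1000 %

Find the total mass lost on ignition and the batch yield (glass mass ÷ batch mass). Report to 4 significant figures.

Mid-chain values are displayed (rounded to four significant figures) between the steps. The whole derivation carries exact precision at every stage — every reported result is rounded a single time — derived quantities, which include the totals, the yield, five oxide percentages, glass mass, ignition loss, are re-derived at full float precision, exactly as shown in the problem or the answer, from the weighed amounts for 1372 kg of glass.
LOI of each material in turn:
  MgO: 177.1 × 0.01520 = 2.692 kg
  Glass-grade sand: 231.0 × 0.002000 = 0.4620 kg
  Strontium carbonate: 555.6 × 0.2983 = 165.7 kg
  Talc: 269.0 × 0.04960 = 13.34 kg
  ZrSiO4: 321.6 × 0.001000 = 0.3216 kg
Total LOI = 182.6 kg
Glass = batch − LOI = 1554 − 182.6 = 1372 kg

LOI loss = 182.6 kg; glass = 1372 kg; yield = 88.25%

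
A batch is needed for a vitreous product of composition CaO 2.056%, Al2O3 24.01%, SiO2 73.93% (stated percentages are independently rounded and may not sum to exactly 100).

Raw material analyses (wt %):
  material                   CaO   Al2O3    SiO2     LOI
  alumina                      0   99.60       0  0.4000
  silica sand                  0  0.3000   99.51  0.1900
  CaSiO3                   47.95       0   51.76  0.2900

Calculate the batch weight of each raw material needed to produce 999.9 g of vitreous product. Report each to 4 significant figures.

The intermediate values are shown (rounded to four significant figures) within the worked lines. Every computation keeps exact precision end to end. Each reported value carries a single rounding; the derived quantities are recomputed from the weighed amounts on 999.9 g of glass in exact precision (the totals, three oxide percentages, LOI, the yield, net glass mass), as written in problem or answer.
The oxide mass targets at 999.9 g vitreous product:
  CaO: 2.056% × 999.9 = 20.56 g
  Al2O3: 24.01% × 999.9 = 240.1 g
  SiO2: 73.93% × 999.9 = 739.2 g
Mass-balance tally per oxide per the reported batch figures, for the quoted basis mass (sums match the target masses net of answer rounding effects):
  CaO: 42.87·0.4795 = 20.56 g (target 20.56 g)
  Al2O3: 238.9·0.9960 + 720.6·0.003000 = 240.1 g (target 240.1 g)
  SiO2: 720.6·0.9951 + 42.87·0.5176 = 739.3 g (target 739.2 g)
Glass mass check: total charge less LOI = 999.9 g (per-oxide target masses sum to 999.9 g; versus the stated basis of 999.9 g — a pure rounding effect).
Batch grand total — Σ batch = 1002 g; ignition loss, Σ(batch × LOI) = 2.449 g; the yield ratio, glass ÷ batch: 99.76%.

Batch per 999.9 g vitreous product:
  alumina: 238.9 g
  silica sand: 720.6 g
  CaSiO3: 42.87 g
Total batch = 1002 g; LOI loss = 2.449 g; yield = 99.76%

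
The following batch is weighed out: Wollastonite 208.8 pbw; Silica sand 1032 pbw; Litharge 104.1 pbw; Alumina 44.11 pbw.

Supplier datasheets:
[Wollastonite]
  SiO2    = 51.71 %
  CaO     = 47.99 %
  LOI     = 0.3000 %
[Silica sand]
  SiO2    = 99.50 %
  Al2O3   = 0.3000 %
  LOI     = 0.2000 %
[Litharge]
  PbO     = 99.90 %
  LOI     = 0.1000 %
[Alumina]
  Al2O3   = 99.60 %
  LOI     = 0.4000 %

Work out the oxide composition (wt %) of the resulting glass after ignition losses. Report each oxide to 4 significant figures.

Glass mass = 1386 pbw (batch 1389 − LOI 2.971).
Composition: SiO2 81.87%, PbO 7.503%, CaO 7.229%, Al2O3 3.393%

All internal work carries full precision all the way through; the intermediate values are shown rounded to four significant digits at each printed step; every reported number sees exactly one rounding; derived quantities, including LOI, yield, the totals, net glass mass, four oxide percentages, are carried starting from the weights for 1386 pbw of glass at exact precision, as written in the problem or the answer.
Oxide masses out of the charge:
  SiO2: 208.8·0.5171 + 1032·0.9950 = 1135 pbw
  PbO: 104.1·0.9990 = 104.0 pbw
  CaO: 208.8·0.4799 = 100.2 pbw
  Al2O3: 1032·0.003000 + 44.11·0.9960 = 47.03 pbw
LOI: 208.8·0.003000 + 1032·0.002000 + 104.1·0.001000 + 44.11·0.004000 = 2.971 pbw
The glass mass, total less LOI, = 1389 − 2.971 = 1386 pbw (equal to the oxide-mass sum)
oxide / glass × 100 gives the wt %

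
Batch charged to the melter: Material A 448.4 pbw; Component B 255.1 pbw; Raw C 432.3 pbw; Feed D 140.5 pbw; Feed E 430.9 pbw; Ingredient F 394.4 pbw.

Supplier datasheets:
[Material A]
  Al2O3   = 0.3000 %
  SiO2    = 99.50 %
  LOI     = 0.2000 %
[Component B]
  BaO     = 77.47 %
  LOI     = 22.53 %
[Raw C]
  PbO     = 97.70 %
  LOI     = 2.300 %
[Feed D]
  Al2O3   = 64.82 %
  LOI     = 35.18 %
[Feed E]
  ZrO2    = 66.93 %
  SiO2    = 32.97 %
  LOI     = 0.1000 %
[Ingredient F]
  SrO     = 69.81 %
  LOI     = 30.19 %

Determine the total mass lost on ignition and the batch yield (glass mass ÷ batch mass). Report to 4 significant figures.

Full precision is maintained throughout. Intermediates are printed with 4-significant-digit rounding within the worked lines. Exactly one rounding is applied to every reported result. The derived quantities are recomputed at exact precision (the yield, the six compositions, net glass mass, totals, LOI) from the weighed amounts on 1864 pbw of glass, as given in problem or answer.
Material-by-material LOI:
  Material A: 448.4 × 0.002000 = 0.8968 pbw
  Component B: 255.1 × 0.2253 = 57.47 pbw
  Raw C: 432.3 × 0.02300 = 9.943 pbw
  Feed D: 140.5 × 0.3518 = 49.43 pbw
  Feed E: 430.9 × 0.001000 = 0.4309 pbw
  Ingredient F: 394.4 × 0.3019 = 119.1 pbw
Total LOI = 237.2 pbw
Glass = batch − LOI = 2102 − 237.2 = 1864 pbw

LOI loss = 237.2 pbw; glass = 1864 pbw; yield = 88.71%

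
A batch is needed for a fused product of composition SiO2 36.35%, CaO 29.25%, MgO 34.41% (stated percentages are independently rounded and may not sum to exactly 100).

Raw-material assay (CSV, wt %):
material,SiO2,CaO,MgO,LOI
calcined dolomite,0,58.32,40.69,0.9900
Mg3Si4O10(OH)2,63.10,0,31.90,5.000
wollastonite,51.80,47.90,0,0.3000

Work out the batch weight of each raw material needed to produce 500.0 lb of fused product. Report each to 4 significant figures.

Batch per 500.0 lb fused product:
  calcined dolomite: 220.6 lb
  Mg3Si4O10(OH)2: 257.9 lb
  wollastonite: 36.69 lb
Total batch = 515.2 lb; LOI loss = 15.19 lb; yield = 97.05%

Every computation runs at full float precision through every step. Intermediates are displayed (rounded to four significant figures) as written. Every reported result is rounded once only; derived quantities, which include glass mass, the yield, LOI, the three compositions, totals, are carried in full precision, as written in the problem or answer text, starting from the weights at 500.0 lb of glass.
Oxide-by-oxide targets in 500.0 lb fused product:
  SiO2: 36.35% × 500.0 = 181.8 lb
  CaO: 29.25% × 500.0 = 146.2 lb
  MgO: 34.41% × 500.0 = 172.0 lb
Sums-versus-targets review per the reported batch figures, at the basis given (sums match the target masses inside rounding margins):
  SiO2: 257.9·0.6310 + 36.69·0.5180 = 181.7 lb (target 181.8 lb)
  CaO: 220.6·0.5832 + 36.69·0.4790 = 146.2 lb (target 146.2 lb)
  MgO: 220.6·0.4069 + 257.9·0.3190 = 172.0 lb (target 172.0 lb)
Auditing the glass mass value: total batch − LOI = 500.0 lb (targets for the oxides total 500.0 lb; with the basis standing at 500.0 lb — deltas are rounding alone).
Adding the batch up: Σ batch = 515.2 lb; LOI loss = Σ batch·LOI = 15.19 lb; yield, glass over the total, = 97.05%.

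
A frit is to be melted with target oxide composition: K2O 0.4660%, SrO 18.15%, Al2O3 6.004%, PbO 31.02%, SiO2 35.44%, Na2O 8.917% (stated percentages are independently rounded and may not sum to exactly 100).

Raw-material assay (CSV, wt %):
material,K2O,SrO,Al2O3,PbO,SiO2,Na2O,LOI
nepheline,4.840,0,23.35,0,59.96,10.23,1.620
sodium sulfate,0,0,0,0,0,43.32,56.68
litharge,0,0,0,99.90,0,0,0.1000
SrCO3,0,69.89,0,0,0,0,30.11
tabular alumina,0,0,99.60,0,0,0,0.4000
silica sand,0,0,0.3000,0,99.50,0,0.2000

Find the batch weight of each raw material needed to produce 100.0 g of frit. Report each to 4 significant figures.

Batch per 100.0 g frit:
  nepheline: 9.628 g
  sodium sulfate: 18.31 g
  litharge: 31.05 g
  SrCO3: 25.97 g
  tabular alumina: 3.681 g
  silica sand: 29.82 g
Total batch = 118.5 g; LOI loss = 18.46 g; yield = 84.42%

Values along the way appear, rounded to four significant digits, within the worked lines. Each numeric step keeps exact precision in every operation. A single rounding yields every reported figure — derived quantities are re-derived in full float precision (yield, totals, ignition loss, the six compositions, glass mass) from the batch weights on 100.0 g of glass, exactly as shown in the problem or the answer.
The oxide mass targets at 100.0 g frit:
  K2O: 0.4660% × 100.0 = 0.4660 g
  SrO: 18.15% × 100.0 = 18.15 g
  Al2O3: 6.004% × 100.0 = 6.004 g
  PbO: 31.02% × 100.0 = 31.02 g
  SiO2: 35.44% × 100.0 = 35.44 g
  Na2O: 8.917% × 100.0 = 8.917 g
A balance pass over the oxides, working from each reported weight, versus the basis set out (every target is met by its sum within answer rounding):
  K2O: 9.628·0.04840 = 0.4660 g (target 0.4660 g)
  SrO: 25.97·0.6989 = 18.15 g (target 18.15 g)
  Al2O3: 9.628·0.2335 + 3.681·0.9960 + 29.82·0.003000 = 6.004 g (target 6.004 g)
  PbO: 31.05·0.9990 = 31.02 g (target 31.02 g)
  SiO2: 9.628·0.5996 + 29.82·0.9950 = 35.44 g (target 35.44 g)
  Na2O: 9.628·0.1023 + 18.31·0.4332 = 8.917 g (target 8.917 g)
The glass-mass cross-check: Σ batch − LOI loss = 100.0 g (per-oxide target masses sum to 100.0 g; against the stated basis, 100.0 g — a pure rounding effect).
Batch grand total — Σ batch = 118.5 g; LOI removed, Σ of batch·LOI: 18.46 g; as yield: glass ÷ batch → 84.42%.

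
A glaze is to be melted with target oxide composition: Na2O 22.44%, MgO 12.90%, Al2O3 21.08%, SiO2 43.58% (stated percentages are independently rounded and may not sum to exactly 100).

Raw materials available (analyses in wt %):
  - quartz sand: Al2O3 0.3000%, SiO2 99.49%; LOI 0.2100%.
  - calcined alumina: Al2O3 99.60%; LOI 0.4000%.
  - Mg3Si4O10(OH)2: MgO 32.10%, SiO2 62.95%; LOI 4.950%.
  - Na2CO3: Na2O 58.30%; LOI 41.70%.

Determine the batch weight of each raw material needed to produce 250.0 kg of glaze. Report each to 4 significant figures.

The working math runs at exact precision in every operation; the intermediate values are printed (rounded to 4 significant digits) within the worked lines. Each reported value is rounded once only; the derived quantities are computed at full float precision (the yield, the four compositions, totals, ignition loss, net glass mass) from the batch weights for 250.0 kg of glass, precisely as stated by problem or answer.
The oxide mass targets at 250.0 kg glaze:
  Na2O: 22.44% × 250.0 = 56.10 kg
  MgO: 12.90% × 250.0 = 32.25 kg
  Al2O3: 21.08% × 250.0 = 52.70 kg
  SiO2: 43.58% × 250.0 = 109.0 kg
Mass-balance tally per oxide on the weights just shown, per the basis as stated (sums match the target masses net of answer rounding effects):
  Na2O: 96.23·0.5830 = 56.10 kg (target 56.10 kg)
  MgO: 100.5·0.3210 = 32.26 kg (target 32.25 kg)
  Al2O3: 45.94·0.003000 + 52.77·0.9960 = 52.70 kg (target 52.70 kg)
  SiO2: 45.94·0.9949 + 100.5·0.6295 = 109.0 kg (target 109.0 kg)
The glass-mass cross-check: Σ batch − LOI loss = 250.0 kg (per-oxide target masses sum to 250.0 kg; stated basis 250.0 kg — any gap is answer rounding).
Summing the batch: Σ batch = 295.4 kg; Σ batch·LOI gives LOI loss = 45.41 kg; yield: glass divided by total = 84.63%.

Batch per 250.0 kg glaze:
  quartz sand: 45.94 kg
  calcined alumina: 52.77 kg
  Mg3Si4O10(OH)2: 100.5 kg
  Na2CO3: 96.23 kg
Total batch = 295.4 kg; LOI loss = 45.41 kg; yield = 84.63%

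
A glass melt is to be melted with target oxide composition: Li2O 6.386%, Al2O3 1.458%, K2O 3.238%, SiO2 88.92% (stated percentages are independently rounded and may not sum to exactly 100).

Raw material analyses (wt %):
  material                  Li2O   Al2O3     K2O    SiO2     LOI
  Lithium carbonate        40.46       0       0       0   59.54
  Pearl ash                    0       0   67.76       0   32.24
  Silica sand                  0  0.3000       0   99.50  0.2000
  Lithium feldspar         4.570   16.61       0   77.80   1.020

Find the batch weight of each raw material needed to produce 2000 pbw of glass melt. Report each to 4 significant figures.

Batch per 2000 pbw glass melt:
  Lithium carbonate: 299.3 pbw
  Pearl ash: 95.57 pbw
  Silica sand: 1674 pbw
  Lithium feldspar: 145.3 pbw
Total batch = 2214 pbw; LOI loss = 213.8 pbw; yield = 90.34%

Values along the way appear, rounded to four significant figures, in the working; all arithmetic runs at exact precision from start to finish. Every reported figure is rounded only once — all derived quantities, including the totals, four oxide percentages, glass mass, LOI, yield, are re-derived from the batch weights at 2000 pbw of glass at full precision, as given in problem or answer.
The oxide mass targets at 2000 pbw glass melt:
  Li2O: 6.386% × 2000 = 127.7 pbw
  Al2O3: 1.458% × 2000 = 29.16 pbw
  K2O: 3.238% × 2000 = 64.76 pbw
  SiO2: 88.92% × 2000 = 1778 pbw
Checking each oxide sum working from each reported weight, under the basis named above (sums match the target masses once rounding is allowed for):
  Li2O: 299.3·0.4046 + 145.3·0.04570 = 127.7 pbw (target 127.7 pbw)
  Al2O3: 1674·0.003000 + 145.3·0.1661 = 29.16 pbw (target 29.16 pbw)
  K2O: 95.57·0.6776 = 64.76 pbw (target 64.76 pbw)
  SiO2: 1674·0.9950 + 145.3·0.7780 = 1779 pbw (target 1778 pbw)
Glass-mass bookkeeping: whole batch net of LOI = 2000 pbw (the targets, summed, come to 2000 pbw; against the stated basis, 2000 pbw — differing by rounding only).
Total batch = Σ batch = 2214 pbw; ignition loss, Σ(batch × LOI) = 213.8 pbw; glass ÷ batch gives a yield of 90.34%.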